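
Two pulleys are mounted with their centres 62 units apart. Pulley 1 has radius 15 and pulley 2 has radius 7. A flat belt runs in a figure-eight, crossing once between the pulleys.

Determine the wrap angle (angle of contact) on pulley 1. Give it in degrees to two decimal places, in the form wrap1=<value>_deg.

crossed belt: β = asin((r1+r2)/C) = asin(22/62) = 20.7836°
wrap1 = wrap2 = π + 2β = 221.5671°

wrap1=221.57_deg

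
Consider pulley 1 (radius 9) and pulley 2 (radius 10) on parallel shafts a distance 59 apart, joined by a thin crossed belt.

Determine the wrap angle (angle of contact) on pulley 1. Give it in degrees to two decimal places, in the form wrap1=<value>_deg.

wrap1=217.57_deg

crossed belt: β = asin((r1+r2)/C) = asin(19/59) = 18.7860°
wrap1 = wrap2 = π + 2β = 217.5719°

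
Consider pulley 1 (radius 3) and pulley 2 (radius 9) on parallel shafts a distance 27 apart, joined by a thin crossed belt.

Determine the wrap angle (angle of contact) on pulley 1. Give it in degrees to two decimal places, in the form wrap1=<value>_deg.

wrap1=232.78_deg

crossed belt: β = asin((r1+r2)/C) = asin(12/27) = 26.3878°
wrap1 = wrap2 = π + 2β = 232.7756°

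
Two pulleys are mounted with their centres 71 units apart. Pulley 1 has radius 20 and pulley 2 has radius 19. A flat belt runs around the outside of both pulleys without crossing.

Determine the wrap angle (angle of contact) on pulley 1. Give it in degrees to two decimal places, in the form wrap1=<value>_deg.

open belt: β = asin((r2−r1)/C) = asin(-1/71) = -0.8070°
wrap1 = π − 2β = 181.6140°
wrap2 = π + 2β = 178.3860°

wrap1=181.61_deg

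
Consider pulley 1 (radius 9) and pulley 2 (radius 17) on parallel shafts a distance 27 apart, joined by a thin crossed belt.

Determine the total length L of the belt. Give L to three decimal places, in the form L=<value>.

L=163.726

crossed belt: β = asin((r1+r2)/C) = asin(26/27) = 74.3575°
wrap1 = wrap2 = π + 2β = 328.7151°
tangent length = C·cosβ = 7.2801
L = (r1+r2)·wrap + 2·C·cosβ = 26·5.7372 + 2·7.2801 = 163.7264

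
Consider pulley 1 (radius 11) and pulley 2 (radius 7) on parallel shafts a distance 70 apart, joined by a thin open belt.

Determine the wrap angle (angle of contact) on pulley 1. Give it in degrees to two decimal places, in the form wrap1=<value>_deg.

wrap1=186.55_deg

open belt: β = asin((r2−r1)/C) = asin(-4/70) = -3.2758°
wrap1 = π − 2β = 186.5517°
wrap2 = π + 2β = 173.4483°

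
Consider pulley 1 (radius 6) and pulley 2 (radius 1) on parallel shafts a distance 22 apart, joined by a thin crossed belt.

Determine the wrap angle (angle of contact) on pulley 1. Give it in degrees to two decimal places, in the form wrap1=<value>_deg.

crossed belt: β = asin((r1+r2)/C) = asin(7/22) = 18.5530°
wrap1 = wrap2 = π + 2β = 217.1060°

wrap1=217.11_deg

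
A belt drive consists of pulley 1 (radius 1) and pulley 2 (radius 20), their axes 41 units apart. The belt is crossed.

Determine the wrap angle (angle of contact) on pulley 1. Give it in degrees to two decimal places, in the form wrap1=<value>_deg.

wrap1=241.62_deg

crossed belt: β = asin((r1+r2)/C) = asin(21/41) = 30.8102°
wrap1 = wrap2 = π + 2β = 241.6203°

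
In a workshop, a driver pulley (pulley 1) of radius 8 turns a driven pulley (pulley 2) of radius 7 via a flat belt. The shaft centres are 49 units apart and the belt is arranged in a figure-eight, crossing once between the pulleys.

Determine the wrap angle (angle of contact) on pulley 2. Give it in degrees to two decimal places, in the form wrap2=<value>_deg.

wrap2=215.65_deg

crossed belt: β = asin((r1+r2)/C) = asin(15/49) = 17.8257°
wrap1 = wrap2 = π + 2β = 215.6514°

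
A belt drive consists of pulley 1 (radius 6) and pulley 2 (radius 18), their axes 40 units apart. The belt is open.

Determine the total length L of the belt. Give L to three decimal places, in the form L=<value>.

L=159.026

open belt: β = asin((r2−r1)/C) = asin(12/40) = 17.4576°
wrap1 = π − 2β = 145.0848°
wrap2 = π + 2β = 214.9152°
tangent length = C·cosβ = 38.1576
L = r1·wrap1 + r2·wrap2 + 2·C·cosβ = 6·2.5322 + 18·3.7510 + 2·38.1576 = 159.0260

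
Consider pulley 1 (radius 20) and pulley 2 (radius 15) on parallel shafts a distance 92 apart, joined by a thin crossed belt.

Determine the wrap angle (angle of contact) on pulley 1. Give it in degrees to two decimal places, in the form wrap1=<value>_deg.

wrap1=224.72_deg

crossed belt: β = asin((r1+r2)/C) = asin(35/92) = 22.3606°
wrap1 = wrap2 = π + 2β = 224.7212°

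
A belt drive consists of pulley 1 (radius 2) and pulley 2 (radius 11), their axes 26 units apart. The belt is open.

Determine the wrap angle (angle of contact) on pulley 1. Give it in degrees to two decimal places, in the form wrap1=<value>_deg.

wrap1=139.50_deg

open belt: β = asin((r2−r1)/C) = asin(9/26) = 20.2522°
wrap1 = π − 2β = 139.4955°
wrap2 = π + 2β = 220.5045°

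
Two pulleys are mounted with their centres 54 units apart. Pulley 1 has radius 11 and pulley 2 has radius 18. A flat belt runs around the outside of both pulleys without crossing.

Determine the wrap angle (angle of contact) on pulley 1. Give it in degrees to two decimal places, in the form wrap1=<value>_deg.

wrap1=165.10_deg

open belt: β = asin((r2−r1)/C) = asin(7/54) = 7.4482°
wrap1 = π − 2β = 165.1036°
wrap2 = π + 2β = 194.8964°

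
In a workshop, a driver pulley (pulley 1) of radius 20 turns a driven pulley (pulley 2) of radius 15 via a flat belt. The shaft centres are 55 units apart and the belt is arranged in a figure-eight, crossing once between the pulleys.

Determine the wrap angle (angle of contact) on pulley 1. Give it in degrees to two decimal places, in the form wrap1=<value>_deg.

wrap1=259.04_deg

crossed belt: β = asin((r1+r2)/C) = asin(35/55) = 39.5212°
wrap1 = wrap2 = π + 2β = 259.0424°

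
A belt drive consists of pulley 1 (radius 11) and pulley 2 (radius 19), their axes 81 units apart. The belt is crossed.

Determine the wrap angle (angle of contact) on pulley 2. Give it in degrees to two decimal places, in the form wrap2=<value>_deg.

wrap2=223.48_deg

crossed belt: β = asin((r1+r2)/C) = asin(30/81) = 21.7385°
wrap1 = wrap2 = π + 2β = 223.4769°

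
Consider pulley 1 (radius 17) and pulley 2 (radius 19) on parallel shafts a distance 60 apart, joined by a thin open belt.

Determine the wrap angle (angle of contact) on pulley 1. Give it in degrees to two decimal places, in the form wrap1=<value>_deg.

wrap1=176.18_deg

open belt: β = asin((r2−r1)/C) = asin(2/60) = 1.9102°
wrap1 = π − 2β = 176.1796°
wrap2 = π + 2β = 183.8204°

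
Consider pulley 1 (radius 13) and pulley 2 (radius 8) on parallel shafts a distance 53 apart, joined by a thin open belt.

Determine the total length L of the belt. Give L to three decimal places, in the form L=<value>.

open belt: β = asin((r2−r1)/C) = asin(-5/53) = -5.4133°
wrap1 = π − 2β = 190.8266°
wrap2 = π + 2β = 169.1734°
tangent length = C·cosβ = 52.7636
L = r1·wrap1 + r2·wrap2 + 2·C·cosβ = 13·3.3306 + 8·2.9526 + 2·52.7636 = 172.4455

L=172.445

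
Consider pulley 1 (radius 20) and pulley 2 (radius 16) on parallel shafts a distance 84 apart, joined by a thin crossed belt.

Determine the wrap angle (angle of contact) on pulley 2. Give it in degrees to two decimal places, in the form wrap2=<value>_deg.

crossed belt: β = asin((r1+r2)/C) = asin(36/84) = 25.3769°
wrap1 = wrap2 = π + 2β = 230.7539°

wrap2=230.75_deg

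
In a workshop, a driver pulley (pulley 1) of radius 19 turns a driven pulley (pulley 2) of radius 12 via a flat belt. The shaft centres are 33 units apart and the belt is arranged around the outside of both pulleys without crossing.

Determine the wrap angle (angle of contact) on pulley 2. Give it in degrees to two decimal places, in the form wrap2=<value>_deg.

wrap2=155.51_deg

open belt: β = asin((r2−r1)/C) = asin(-7/33) = -12.2467°
wrap1 = π − 2β = 204.4934°
wrap2 = π + 2β = 155.5066°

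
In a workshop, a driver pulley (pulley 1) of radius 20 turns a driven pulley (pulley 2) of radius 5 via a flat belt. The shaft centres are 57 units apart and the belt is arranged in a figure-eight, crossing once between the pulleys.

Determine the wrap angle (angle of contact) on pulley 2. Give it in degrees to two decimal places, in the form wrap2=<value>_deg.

wrap2=232.03_deg

crossed belt: β = asin((r1+r2)/C) = asin(25/57) = 26.0144°
wrap1 = wrap2 = π + 2β = 232.0287°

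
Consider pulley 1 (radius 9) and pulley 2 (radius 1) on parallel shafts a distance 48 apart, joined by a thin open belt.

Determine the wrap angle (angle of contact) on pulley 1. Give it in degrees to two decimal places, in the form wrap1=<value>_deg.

open belt: β = asin((r2−r1)/C) = asin(-8/48) = -9.5941°
wrap1 = π − 2β = 199.1881°
wrap2 = π + 2β = 160.8119°

wrap1=199.19_deg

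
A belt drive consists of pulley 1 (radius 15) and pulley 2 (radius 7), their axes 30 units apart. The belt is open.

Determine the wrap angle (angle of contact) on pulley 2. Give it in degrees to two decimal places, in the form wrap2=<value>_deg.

wrap2=149.07_deg

open belt: β = asin((r2−r1)/C) = asin(-8/30) = -15.4660°
wrap1 = π − 2β = 210.9320°
wrap2 = π + 2β = 149.0680°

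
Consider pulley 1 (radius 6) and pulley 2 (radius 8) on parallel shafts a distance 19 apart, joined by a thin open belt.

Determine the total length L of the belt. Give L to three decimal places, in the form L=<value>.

open belt: β = asin((r2−r1)/C) = asin(2/19) = 6.0423°
wrap1 = π − 2β = 167.9153°
wrap2 = π + 2β = 192.0847°
tangent length = C·cosβ = 18.8944
L = r1·wrap1 + r2·wrap2 + 2·C·cosβ = 6·2.9307 + 8·3.3525 + 2·18.8944 = 82.1930

L=82.193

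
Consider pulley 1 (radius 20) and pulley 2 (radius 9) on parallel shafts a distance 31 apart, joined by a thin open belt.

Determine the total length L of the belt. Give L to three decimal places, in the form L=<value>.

L=157.052

open belt: β = asin((r2−r1)/C) = asin(-11/31) = -20.7836°
wrap1 = π − 2β = 221.5671°
wrap2 = π + 2β = 138.4329°
tangent length = C·cosβ = 28.9828
L = r1·wrap1 + r2·wrap2 + 2·C·cosβ = 20·3.8671 + 9·2.4161 + 2·28.9828 = 157.0520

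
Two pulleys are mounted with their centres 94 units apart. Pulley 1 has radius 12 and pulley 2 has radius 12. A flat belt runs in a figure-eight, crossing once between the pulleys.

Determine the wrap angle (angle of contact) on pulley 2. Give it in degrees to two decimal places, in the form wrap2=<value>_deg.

crossed belt: β = asin((r1+r2)/C) = asin(24/94) = 14.7925°
wrap1 = wrap2 = π + 2β = 209.5850°

wrap2=209.58_deg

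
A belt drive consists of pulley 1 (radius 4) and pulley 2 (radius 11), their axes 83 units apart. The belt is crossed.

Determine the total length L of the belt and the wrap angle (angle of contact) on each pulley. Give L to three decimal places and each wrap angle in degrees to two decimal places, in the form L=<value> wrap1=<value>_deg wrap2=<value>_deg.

crossed belt: β = asin((r1+r2)/C) = asin(15/83) = 10.4119°
wrap1 = wrap2 = π + 2β = 200.8237°
tangent length = C·cosβ = 81.6333
L = (r1+r2)·wrap + 2·C·cosβ = 15·3.5050 + 2·81.6333 = 215.8422

L=215.842 wrap1=200.82_deg wrap2=200.82_deg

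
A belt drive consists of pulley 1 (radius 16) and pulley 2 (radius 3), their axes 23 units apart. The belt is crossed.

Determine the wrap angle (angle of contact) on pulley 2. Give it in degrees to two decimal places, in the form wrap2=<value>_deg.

crossed belt: β = asin((r1+r2)/C) = asin(19/23) = 55.6988°
wrap1 = wrap2 = π + 2β = 291.3977°

wrap2=291.40_deg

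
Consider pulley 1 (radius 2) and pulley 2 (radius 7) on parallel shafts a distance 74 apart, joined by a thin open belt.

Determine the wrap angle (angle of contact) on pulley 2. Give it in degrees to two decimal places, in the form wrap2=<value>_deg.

open belt: β = asin((r2−r1)/C) = asin(5/74) = 3.8743°
wrap1 = π − 2β = 172.2514°
wrap2 = π + 2β = 187.7486°

wrap2=187.75_deg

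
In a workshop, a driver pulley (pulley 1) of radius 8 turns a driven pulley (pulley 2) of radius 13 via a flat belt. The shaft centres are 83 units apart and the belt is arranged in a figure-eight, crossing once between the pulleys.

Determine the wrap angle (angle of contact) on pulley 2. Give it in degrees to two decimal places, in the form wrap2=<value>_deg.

wrap2=209.31_deg

crossed belt: β = asin((r1+r2)/C) = asin(21/83) = 14.6558°
wrap1 = wrap2 = π + 2β = 209.3116°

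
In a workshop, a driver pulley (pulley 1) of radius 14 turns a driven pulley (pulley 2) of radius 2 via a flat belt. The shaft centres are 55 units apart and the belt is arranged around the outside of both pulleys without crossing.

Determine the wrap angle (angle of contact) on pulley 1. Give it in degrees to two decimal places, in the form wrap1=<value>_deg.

wrap1=205.20_deg

open belt: β = asin((r2−r1)/C) = asin(-12/55) = -12.6023°
wrap1 = π − 2β = 205.2045°
wrap2 = π + 2β = 154.7955°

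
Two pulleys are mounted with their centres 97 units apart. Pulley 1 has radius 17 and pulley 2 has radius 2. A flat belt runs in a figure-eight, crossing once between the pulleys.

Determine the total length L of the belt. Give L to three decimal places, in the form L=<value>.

L=257.424

crossed belt: β = asin((r1+r2)/C) = asin(19/97) = 11.2959°
wrap1 = wrap2 = π + 2β = 202.5918°
tangent length = C·cosβ = 95.1210
L = (r1+r2)·wrap + 2·C·cosβ = 19·3.5359 + 2·95.1210 = 257.4239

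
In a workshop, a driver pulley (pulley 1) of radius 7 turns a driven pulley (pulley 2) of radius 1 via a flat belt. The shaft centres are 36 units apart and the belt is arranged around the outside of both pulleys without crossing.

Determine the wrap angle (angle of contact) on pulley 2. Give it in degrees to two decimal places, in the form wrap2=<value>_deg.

open belt: β = asin((r2−r1)/C) = asin(-6/36) = -9.5941°
wrap1 = π − 2β = 199.1881°
wrap2 = π + 2β = 160.8119°

wrap2=160.81_deg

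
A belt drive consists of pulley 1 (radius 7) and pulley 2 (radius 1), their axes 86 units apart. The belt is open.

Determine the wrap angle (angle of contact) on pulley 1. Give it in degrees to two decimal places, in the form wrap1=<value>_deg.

open belt: β = asin((r2−r1)/C) = asin(-6/86) = -4.0006°
wrap1 = π − 2β = 188.0013°
wrap2 = π + 2β = 171.9987°

wrap1=188.00_deg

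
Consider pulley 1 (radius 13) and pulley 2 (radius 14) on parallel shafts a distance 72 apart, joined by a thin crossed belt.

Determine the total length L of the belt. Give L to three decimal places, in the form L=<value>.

L=239.072

crossed belt: β = asin((r1+r2)/C) = asin(27/72) = 22.0243°
wrap1 = wrap2 = π + 2β = 224.0486°
tangent length = C·cosβ = 66.7458
L = (r1+r2)·wrap + 2·C·cosβ = 27·3.9104 + 2·66.7458 = 239.0720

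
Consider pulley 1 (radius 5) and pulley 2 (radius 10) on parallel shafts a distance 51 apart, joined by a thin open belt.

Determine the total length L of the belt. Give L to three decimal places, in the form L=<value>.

open belt: β = asin((r2−r1)/C) = asin(5/51) = 5.6263°
wrap1 = π − 2β = 168.7475°
wrap2 = π + 2β = 191.2525°
tangent length = C·cosβ = 50.7543
L = r1·wrap1 + r2·wrap2 + 2·C·cosβ = 5·2.9452 + 10·3.3380 + 2·50.7543 = 149.6145

L=149.614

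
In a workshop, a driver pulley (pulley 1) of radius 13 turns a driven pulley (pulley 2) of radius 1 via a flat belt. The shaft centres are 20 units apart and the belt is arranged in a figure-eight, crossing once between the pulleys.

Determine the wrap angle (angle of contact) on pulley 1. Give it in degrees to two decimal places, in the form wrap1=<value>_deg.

crossed belt: β = asin((r1+r2)/C) = asin(14/20) = 44.4270°
wrap1 = wrap2 = π + 2β = 268.8540°

wrap1=268.85_deg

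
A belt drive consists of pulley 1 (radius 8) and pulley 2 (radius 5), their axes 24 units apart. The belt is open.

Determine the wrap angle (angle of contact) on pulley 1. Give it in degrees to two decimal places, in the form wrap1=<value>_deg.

wrap1=194.36_deg

open belt: β = asin((r2−r1)/C) = asin(-3/24) = -7.1808°
wrap1 = π − 2β = 194.3615°
wrap2 = π + 2β = 165.6385°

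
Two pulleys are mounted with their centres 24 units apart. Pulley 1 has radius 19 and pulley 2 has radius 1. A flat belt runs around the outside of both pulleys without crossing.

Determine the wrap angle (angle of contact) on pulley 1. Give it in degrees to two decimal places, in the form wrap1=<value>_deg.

wrap1=277.18_deg

open belt: β = asin((r2−r1)/C) = asin(-18/24) = -48.5904°
wrap1 = π − 2β = 277.1808°
wrap2 = π + 2β = 82.8192°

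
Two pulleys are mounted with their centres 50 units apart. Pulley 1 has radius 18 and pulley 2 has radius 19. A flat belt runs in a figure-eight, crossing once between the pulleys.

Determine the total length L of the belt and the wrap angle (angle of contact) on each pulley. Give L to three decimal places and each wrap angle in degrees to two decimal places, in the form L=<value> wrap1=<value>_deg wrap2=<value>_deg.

L=245.147 wrap1=275.46_deg wrap2=275.46_deg

crossed belt: β = asin((r1+r2)/C) = asin(37/50) = 47.7314°
wrap1 = wrap2 = π + 2β = 275.4628°
tangent length = C·cosβ = 33.6303
L = (r1+r2)·wrap + 2·C·cosβ = 37·4.8077 + 2·33.6303 = 245.1468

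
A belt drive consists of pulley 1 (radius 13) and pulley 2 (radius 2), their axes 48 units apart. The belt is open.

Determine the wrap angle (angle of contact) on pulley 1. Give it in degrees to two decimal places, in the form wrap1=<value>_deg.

open belt: β = asin((r2−r1)/C) = asin(-11/48) = -13.2480°
wrap1 = π − 2β = 206.4960°
wrap2 = π + 2β = 153.5040°

wrap1=206.50_deg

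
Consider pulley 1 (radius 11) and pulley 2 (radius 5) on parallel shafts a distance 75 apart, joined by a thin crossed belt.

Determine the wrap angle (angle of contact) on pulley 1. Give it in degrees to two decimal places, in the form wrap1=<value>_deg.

wrap1=204.64_deg

crossed belt: β = asin((r1+r2)/C) = asin(16/75) = 12.3178°
wrap1 = wrap2 = π + 2β = 204.6355°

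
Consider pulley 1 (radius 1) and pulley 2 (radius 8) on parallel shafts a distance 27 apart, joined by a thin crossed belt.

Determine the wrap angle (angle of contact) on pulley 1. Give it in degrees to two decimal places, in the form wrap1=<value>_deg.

wrap1=218.94_deg

crossed belt: β = asin((r1+r2)/C) = asin(9/27) = 19.4712°
wrap1 = wrap2 = π + 2β = 218.9424°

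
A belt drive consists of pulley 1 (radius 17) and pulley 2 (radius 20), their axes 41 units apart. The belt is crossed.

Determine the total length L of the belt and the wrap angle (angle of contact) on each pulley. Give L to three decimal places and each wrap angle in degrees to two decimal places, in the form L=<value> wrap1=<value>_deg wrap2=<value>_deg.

L=234.845 wrap1=308.96_deg wrap2=308.96_deg

crossed belt: β = asin((r1+r2)/C) = asin(37/41) = 64.4805°
wrap1 = wrap2 = π + 2β = 308.9611°
tangent length = C·cosβ = 17.6635
L = (r1+r2)·wrap + 2·C·cosβ = 37·5.3924 + 2·17.6635 = 234.8454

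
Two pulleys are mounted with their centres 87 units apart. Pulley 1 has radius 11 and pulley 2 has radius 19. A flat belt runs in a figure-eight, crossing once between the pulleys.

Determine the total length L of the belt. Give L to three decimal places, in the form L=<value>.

crossed belt: β = asin((r1+r2)/C) = asin(30/87) = 20.1713°
wrap1 = wrap2 = π + 2β = 220.3425°
tangent length = C·cosβ = 81.6639
L = (r1+r2)·wrap + 2·C·cosβ = 30·3.8457 + 2·81.6639 = 278.6990

L=278.699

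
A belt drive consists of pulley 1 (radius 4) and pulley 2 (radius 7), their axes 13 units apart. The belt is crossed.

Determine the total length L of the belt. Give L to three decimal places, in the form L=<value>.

L=70.606

crossed belt: β = asin((r1+r2)/C) = asin(11/13) = 57.7958°
wrap1 = wrap2 = π + 2β = 295.5915°
tangent length = C·cosβ = 6.9282
L = (r1+r2)·wrap + 2·C·cosβ = 11·5.1590 + 2·6.9282 = 70.6059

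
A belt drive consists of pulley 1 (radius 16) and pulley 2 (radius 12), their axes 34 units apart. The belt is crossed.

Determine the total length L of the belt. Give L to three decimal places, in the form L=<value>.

L=180.725

crossed belt: β = asin((r1+r2)/C) = asin(28/34) = 55.4397°
wrap1 = wrap2 = π + 2β = 290.8794°
tangent length = C·cosβ = 19.2873
L = (r1+r2)·wrap + 2·C·cosβ = 28·5.0768 + 2·19.2873 = 180.7251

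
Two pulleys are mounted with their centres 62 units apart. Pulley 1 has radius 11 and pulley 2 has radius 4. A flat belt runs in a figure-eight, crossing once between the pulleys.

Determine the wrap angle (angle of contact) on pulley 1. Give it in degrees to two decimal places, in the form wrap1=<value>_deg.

wrap1=208.00_deg

crossed belt: β = asin((r1+r2)/C) = asin(15/62) = 14.0008°
wrap1 = wrap2 = π + 2β = 208.0016°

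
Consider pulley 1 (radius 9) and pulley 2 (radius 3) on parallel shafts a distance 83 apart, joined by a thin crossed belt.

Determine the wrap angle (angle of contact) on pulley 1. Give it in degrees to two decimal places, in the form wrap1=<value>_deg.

crossed belt: β = asin((r1+r2)/C) = asin(12/83) = 8.3129°
wrap1 = wrap2 = π + 2β = 196.6257°

wrap1=196.63_deg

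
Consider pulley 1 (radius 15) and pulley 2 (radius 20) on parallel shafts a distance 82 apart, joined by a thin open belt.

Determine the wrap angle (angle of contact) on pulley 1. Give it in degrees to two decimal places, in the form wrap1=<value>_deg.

wrap1=173.01_deg

open belt: β = asin((r2−r1)/C) = asin(5/82) = 3.4958°
wrap1 = π − 2β = 173.0084°
wrap2 = π + 2β = 186.9916°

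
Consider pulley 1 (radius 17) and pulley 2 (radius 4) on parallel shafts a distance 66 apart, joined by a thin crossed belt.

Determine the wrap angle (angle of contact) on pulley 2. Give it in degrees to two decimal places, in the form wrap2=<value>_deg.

crossed belt: β = asin((r1+r2)/C) = asin(21/66) = 18.5530°
wrap1 = wrap2 = π + 2β = 217.1060°

wrap2=217.11_deg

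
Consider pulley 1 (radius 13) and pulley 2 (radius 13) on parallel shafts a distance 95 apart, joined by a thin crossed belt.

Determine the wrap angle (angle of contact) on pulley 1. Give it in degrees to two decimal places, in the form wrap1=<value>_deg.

crossed belt: β = asin((r1+r2)/C) = asin(26/95) = 15.8836°
wrap1 = wrap2 = π + 2β = 211.7672°

wrap1=211.77_deg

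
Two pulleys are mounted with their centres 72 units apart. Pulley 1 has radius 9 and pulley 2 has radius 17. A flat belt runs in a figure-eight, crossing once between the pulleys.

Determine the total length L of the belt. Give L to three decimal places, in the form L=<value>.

crossed belt: β = asin((r1+r2)/C) = asin(26/72) = 21.1684°
wrap1 = wrap2 = π + 2β = 222.3369°
tangent length = C·cosβ = 67.1416
L = (r1+r2)·wrap + 2·C·cosβ = 26·3.8805 + 2·67.1416 = 235.1766

L=235.177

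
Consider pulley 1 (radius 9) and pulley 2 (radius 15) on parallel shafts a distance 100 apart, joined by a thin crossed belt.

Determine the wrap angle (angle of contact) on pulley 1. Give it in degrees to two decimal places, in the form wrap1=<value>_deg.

wrap1=207.77_deg

crossed belt: β = asin((r1+r2)/C) = asin(24/100) = 13.8865°
wrap1 = wrap2 = π + 2β = 207.7731°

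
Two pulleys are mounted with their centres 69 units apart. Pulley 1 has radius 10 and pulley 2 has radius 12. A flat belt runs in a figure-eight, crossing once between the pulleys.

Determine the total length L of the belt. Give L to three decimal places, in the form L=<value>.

crossed belt: β = asin((r1+r2)/C) = asin(22/69) = 18.5928°
wrap1 = wrap2 = π + 2β = 217.1856°
tangent length = C·cosβ = 65.3988
L = (r1+r2)·wrap + 2·C·cosβ = 22·3.7906 + 2·65.3988 = 214.1909

L=214.191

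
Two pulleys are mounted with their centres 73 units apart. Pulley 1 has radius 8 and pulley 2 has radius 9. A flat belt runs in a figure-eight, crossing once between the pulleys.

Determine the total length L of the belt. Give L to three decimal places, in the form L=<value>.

crossed belt: β = asin((r1+r2)/C) = asin(17/73) = 13.4665°
wrap1 = wrap2 = π + 2β = 206.9330°
tangent length = C·cosβ = 70.9930
L = (r1+r2)·wrap + 2·C·cosβ = 17·3.6117 + 2·70.9930 = 203.3842

L=203.384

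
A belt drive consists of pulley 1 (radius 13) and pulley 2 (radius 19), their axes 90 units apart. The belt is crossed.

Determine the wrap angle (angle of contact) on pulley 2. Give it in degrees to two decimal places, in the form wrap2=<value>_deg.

wrap2=221.65_deg

crossed belt: β = asin((r1+r2)/C) = asin(32/90) = 20.8275°
wrap1 = wrap2 = π + 2β = 221.6550°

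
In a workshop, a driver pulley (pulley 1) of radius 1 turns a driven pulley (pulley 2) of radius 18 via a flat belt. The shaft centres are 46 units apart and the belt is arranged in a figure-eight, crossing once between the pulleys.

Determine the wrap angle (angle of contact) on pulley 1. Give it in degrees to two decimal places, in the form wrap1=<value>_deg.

wrap1=228.79_deg

crossed belt: β = asin((r1+r2)/C) = asin(19/46) = 24.3962°
wrap1 = wrap2 = π + 2β = 228.7923°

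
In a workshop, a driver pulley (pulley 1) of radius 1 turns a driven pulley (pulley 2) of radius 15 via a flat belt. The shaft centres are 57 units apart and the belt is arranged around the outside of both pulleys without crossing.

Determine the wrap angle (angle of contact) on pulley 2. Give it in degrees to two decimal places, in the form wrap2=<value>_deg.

open belt: β = asin((r2−r1)/C) = asin(14/57) = 14.2181°
wrap1 = π − 2β = 151.5638°
wrap2 = π + 2β = 208.4362°

wrap2=208.44_deg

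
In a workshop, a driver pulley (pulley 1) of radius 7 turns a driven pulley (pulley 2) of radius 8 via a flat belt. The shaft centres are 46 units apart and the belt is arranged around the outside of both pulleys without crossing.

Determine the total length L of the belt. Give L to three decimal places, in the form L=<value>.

L=139.146

open belt: β = asin((r2−r1)/C) = asin(1/46) = 1.2457°
wrap1 = π − 2β = 177.5087°
wrap2 = π + 2β = 182.4913°
tangent length = C·cosβ = 45.9891
L = r1·wrap1 + r2·wrap2 + 2·C·cosβ = 7·3.0981 + 8·3.1851 + 2·45.9891 = 139.1456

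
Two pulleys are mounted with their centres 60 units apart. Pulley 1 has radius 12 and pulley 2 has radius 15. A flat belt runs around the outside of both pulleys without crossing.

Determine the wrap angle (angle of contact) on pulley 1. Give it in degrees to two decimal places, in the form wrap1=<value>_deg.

wrap1=174.27_deg

open belt: β = asin((r2−r1)/C) = asin(3/60) = 2.8660°
wrap1 = π − 2β = 174.2680°
wrap2 = π + 2β = 185.7320°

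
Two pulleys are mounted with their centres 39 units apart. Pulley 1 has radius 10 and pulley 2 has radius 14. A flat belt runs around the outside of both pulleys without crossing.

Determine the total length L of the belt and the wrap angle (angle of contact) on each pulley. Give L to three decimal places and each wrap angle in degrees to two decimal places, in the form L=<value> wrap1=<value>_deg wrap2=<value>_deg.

open belt: β = asin((r2−r1)/C) = asin(4/39) = 5.8868°
wrap1 = π − 2β = 168.2263°
wrap2 = π + 2β = 191.7737°
tangent length = C·cosβ = 38.7943
L = r1·wrap1 + r2·wrap2 + 2·C·cosβ = 10·2.9361 + 14·3.3471 + 2·38.7943 = 153.8088

L=153.809 wrap1=168.23_deg wrap2=191.77_deg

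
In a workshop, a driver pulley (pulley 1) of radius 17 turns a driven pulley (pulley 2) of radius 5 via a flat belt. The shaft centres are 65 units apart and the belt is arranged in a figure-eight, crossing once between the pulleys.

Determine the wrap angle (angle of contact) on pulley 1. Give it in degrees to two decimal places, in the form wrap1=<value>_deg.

wrap1=219.57_deg

crossed belt: β = asin((r1+r2)/C) = asin(22/65) = 19.7832°
wrap1 = wrap2 = π + 2β = 219.5663°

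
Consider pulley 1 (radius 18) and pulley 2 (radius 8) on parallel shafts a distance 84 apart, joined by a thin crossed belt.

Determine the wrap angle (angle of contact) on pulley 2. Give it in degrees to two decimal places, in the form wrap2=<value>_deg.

wrap2=216.06_deg

crossed belt: β = asin((r1+r2)/C) = asin(26/84) = 18.0305°
wrap1 = wrap2 = π + 2β = 216.0611°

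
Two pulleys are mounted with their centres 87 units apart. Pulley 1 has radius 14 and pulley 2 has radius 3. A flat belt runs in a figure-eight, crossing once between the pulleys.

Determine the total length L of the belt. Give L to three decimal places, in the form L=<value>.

L=230.740

crossed belt: β = asin((r1+r2)/C) = asin(17/87) = 11.2682°
wrap1 = wrap2 = π + 2β = 202.5365°
tangent length = C·cosβ = 85.3229
L = (r1+r2)·wrap + 2·C·cosβ = 17·3.5349 + 2·85.3229 = 230.7396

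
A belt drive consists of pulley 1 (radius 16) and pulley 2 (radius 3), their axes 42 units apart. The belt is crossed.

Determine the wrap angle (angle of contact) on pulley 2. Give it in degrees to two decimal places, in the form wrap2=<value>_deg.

wrap2=233.79_deg

crossed belt: β = asin((r1+r2)/C) = asin(19/42) = 26.8965°
wrap1 = wrap2 = π + 2β = 233.7931°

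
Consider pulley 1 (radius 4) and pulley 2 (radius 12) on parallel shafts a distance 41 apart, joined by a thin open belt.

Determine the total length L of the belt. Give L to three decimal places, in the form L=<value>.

open belt: β = asin((r2−r1)/C) = asin(8/41) = 11.2518°
wrap1 = π − 2β = 157.4963°
wrap2 = π + 2β = 202.5037°
tangent length = C·cosβ = 40.2119
L = r1·wrap1 + r2·wrap2 + 2·C·cosβ = 4·2.7488 + 12·3.5344 + 2·40.2119 = 133.8315

L=133.831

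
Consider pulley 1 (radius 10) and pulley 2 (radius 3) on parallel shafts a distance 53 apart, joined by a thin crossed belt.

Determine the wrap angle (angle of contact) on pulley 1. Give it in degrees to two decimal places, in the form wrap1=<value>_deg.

crossed belt: β = asin((r1+r2)/C) = asin(13/53) = 14.1986°
wrap1 = wrap2 = π + 2β = 208.3971°

wrap1=208.40_deg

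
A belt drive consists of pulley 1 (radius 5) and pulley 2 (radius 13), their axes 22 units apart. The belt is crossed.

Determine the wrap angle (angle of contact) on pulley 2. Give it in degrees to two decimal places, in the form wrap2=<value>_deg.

wrap2=289.81_deg

crossed belt: β = asin((r1+r2)/C) = asin(18/22) = 54.9032°
wrap1 = wrap2 = π + 2β = 289.8064°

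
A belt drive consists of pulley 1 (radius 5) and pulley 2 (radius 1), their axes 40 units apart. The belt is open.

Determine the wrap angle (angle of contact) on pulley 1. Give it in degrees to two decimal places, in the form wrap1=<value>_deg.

open belt: β = asin((r2−r1)/C) = asin(-4/40) = -5.7392°
wrap1 = π − 2β = 191.4783°
wrap2 = π + 2β = 168.5217°

wrap1=191.48_deg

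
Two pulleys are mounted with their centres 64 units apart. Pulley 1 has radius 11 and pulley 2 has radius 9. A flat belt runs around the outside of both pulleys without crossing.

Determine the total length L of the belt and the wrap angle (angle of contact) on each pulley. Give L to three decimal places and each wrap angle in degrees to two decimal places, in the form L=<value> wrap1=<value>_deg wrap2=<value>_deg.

open belt: β = asin((r2−r1)/C) = asin(-2/64) = -1.7908°
wrap1 = π − 2β = 183.5816°
wrap2 = π + 2β = 176.4184°
tangent length = C·cosβ = 63.9687
L = r1·wrap1 + r2·wrap2 + 2·C·cosβ = 11·3.2041 + 9·3.0791 + 2·63.9687 = 190.8944

L=190.894 wrap1=183.58_deg wrap2=176.42_deg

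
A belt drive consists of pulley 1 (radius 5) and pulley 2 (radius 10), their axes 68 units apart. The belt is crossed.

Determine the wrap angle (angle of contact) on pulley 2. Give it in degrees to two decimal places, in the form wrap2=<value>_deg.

crossed belt: β = asin((r1+r2)/C) = asin(15/68) = 12.7436°
wrap1 = wrap2 = π + 2β = 205.4872°

wrap2=205.49_deg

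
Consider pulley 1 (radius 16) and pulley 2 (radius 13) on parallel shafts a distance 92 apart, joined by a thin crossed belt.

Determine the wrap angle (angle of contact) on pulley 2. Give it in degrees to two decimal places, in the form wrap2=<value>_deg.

crossed belt: β = asin((r1+r2)/C) = asin(29/92) = 18.3739°
wrap1 = wrap2 = π + 2β = 216.7479°

wrap2=216.75_deg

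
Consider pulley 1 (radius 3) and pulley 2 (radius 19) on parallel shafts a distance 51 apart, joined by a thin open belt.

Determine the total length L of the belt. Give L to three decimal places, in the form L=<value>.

L=176.177

open belt: β = asin((r2−r1)/C) = asin(16/51) = 18.2839°
wrap1 = π − 2β = 143.4322°
wrap2 = π + 2β = 216.5678°
tangent length = C·cosβ = 48.4252
L = r1·wrap1 + r2·wrap2 + 2·C·cosβ = 3·2.5034 + 19·3.7798 + 2·48.4252 = 176.1771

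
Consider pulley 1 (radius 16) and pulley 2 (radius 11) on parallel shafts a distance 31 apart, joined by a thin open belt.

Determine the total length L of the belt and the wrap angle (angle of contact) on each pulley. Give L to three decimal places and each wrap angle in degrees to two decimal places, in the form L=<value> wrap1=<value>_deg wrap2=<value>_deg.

L=147.631 wrap1=198.56_deg wrap2=161.44_deg

open belt: β = asin((r2−r1)/C) = asin(-5/31) = -9.2818°
wrap1 = π − 2β = 198.5636°
wrap2 = π + 2β = 161.4364°
tangent length = C·cosβ = 30.5941
L = r1·wrap1 + r2·wrap2 + 2·C·cosβ = 16·3.4656 + 11·2.8176 + 2·30.5941 = 147.6312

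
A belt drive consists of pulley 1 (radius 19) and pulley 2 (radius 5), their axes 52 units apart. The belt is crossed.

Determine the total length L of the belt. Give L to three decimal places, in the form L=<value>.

L=190.686

crossed belt: β = asin((r1+r2)/C) = asin(24/52) = 27.4864°
wrap1 = wrap2 = π + 2β = 234.9729°
tangent length = C·cosβ = 46.1303
L = (r1+r2)·wrap + 2·C·cosβ = 24·4.1010 + 2·46.1303 = 190.6857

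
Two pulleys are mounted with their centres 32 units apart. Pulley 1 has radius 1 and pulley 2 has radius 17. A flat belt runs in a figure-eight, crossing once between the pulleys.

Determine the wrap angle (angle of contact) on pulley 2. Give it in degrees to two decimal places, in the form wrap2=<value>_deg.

wrap2=248.46_deg

crossed belt: β = asin((r1+r2)/C) = asin(18/32) = 34.2289°
wrap1 = wrap2 = π + 2β = 248.4577°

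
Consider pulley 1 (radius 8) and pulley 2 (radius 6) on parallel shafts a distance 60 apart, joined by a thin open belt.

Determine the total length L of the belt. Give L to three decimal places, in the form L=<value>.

open belt: β = asin((r2−r1)/C) = asin(-2/60) = -1.9102°
wrap1 = π − 2β = 183.8204°
wrap2 = π + 2β = 176.1796°
tangent length = C·cosβ = 59.9667
L = r1·wrap1 + r2·wrap2 + 2·C·cosβ = 8·3.2083 + 6·3.0749 + 2·59.9667 = 164.0490

L=164.049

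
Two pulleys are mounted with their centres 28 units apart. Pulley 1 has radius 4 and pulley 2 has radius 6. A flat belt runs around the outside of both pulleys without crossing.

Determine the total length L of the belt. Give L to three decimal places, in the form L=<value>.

L=87.559

open belt: β = asin((r2−r1)/C) = asin(2/28) = 4.0960°
wrap1 = π − 2β = 171.8079°
wrap2 = π + 2β = 188.1921°
tangent length = C·cosβ = 27.9285
L = r1·wrap1 + r2·wrap2 + 2·C·cosβ = 4·2.9986 + 6·3.2846 + 2·27.9285 = 87.5588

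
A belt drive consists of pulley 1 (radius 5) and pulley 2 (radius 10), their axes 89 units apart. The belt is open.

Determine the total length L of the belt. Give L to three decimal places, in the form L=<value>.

L=225.405

open belt: β = asin((r2−r1)/C) = asin(5/89) = 3.2206°
wrap1 = π − 2β = 173.5589°
wrap2 = π + 2β = 186.4411°
tangent length = C·cosβ = 88.8594
L = r1·wrap1 + r2·wrap2 + 2·C·cosβ = 5·3.0292 + 10·3.2540 + 2·88.8594 = 225.4049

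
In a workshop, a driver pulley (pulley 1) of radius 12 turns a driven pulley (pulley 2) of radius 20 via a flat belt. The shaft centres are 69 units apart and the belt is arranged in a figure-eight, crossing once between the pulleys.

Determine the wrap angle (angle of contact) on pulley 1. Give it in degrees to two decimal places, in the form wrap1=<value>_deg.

crossed belt: β = asin((r1+r2)/C) = asin(32/69) = 27.6305°
wrap1 = wrap2 = π + 2β = 235.2611°

wrap1=235.26_deg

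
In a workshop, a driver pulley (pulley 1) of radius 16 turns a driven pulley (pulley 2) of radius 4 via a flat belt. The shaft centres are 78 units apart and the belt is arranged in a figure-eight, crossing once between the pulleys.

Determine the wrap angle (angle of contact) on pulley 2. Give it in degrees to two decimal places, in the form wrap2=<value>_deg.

wrap2=209.71_deg

crossed belt: β = asin((r1+r2)/C) = asin(20/78) = 14.8572°
wrap1 = wrap2 = π + 2β = 209.7143°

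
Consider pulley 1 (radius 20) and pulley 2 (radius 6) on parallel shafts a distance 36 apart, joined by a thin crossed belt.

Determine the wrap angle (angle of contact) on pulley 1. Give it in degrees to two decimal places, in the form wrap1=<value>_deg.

wrap1=272.48_deg

crossed belt: β = asin((r1+r2)/C) = asin(26/36) = 46.2383°
wrap1 = wrap2 = π + 2β = 272.4765°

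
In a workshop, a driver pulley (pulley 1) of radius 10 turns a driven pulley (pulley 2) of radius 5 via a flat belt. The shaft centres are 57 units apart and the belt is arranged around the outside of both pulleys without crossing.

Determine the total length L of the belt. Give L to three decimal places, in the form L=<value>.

open belt: β = asin((r2−r1)/C) = asin(-5/57) = -5.0324°
wrap1 = π − 2β = 190.0648°
wrap2 = π + 2β = 169.9352°
tangent length = C·cosβ = 56.7803
L = r1·wrap1 + r2·wrap2 + 2·C·cosβ = 10·3.3173 + 5·2.9659 + 2·56.7803 = 161.5628

L=161.563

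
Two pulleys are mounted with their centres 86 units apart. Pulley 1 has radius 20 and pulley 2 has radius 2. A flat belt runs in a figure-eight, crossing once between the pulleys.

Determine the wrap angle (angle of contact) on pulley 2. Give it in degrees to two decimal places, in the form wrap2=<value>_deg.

wrap2=209.64_deg

crossed belt: β = asin((r1+r2)/C) = asin(22/86) = 14.8218°
wrap1 = wrap2 = π + 2β = 209.6436°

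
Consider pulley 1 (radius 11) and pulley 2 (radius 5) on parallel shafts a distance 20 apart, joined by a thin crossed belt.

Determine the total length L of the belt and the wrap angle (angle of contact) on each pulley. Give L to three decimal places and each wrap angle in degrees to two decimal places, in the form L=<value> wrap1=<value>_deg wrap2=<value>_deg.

crossed belt: β = asin((r1+r2)/C) = asin(16/20) = 53.1301°
wrap1 = wrap2 = π + 2β = 286.2602°
tangent length = C·cosβ = 12.0000
L = (r1+r2)·wrap + 2·C·cosβ = 16·4.9962 + 2·12.0000 = 103.9389

L=103.939 wrap1=286.26_deg wrap2=286.26_deg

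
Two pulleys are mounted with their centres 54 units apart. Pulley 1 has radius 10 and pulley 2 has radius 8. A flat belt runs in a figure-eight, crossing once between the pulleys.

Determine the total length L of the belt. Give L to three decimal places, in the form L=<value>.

crossed belt: β = asin((r1+r2)/C) = asin(18/54) = 19.4712°
wrap1 = wrap2 = π + 2β = 218.9424°
tangent length = C·cosβ = 50.9117
L = (r1+r2)·wrap + 2·C·cosβ = 18·3.8213 + 2·50.9117 = 170.6062

L=170.606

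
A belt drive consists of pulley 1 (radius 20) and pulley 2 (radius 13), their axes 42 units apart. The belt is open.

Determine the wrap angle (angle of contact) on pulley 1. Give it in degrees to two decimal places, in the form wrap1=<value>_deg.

wrap1=199.19_deg

open belt: β = asin((r2−r1)/C) = asin(-7/42) = -9.5941°
wrap1 = π − 2β = 199.1881°
wrap2 = π + 2β = 160.8119°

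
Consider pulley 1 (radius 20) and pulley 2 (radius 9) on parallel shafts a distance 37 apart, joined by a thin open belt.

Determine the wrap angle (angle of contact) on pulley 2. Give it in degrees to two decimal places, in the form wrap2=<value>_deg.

wrap2=145.41_deg

open belt: β = asin((r2−r1)/C) = asin(-11/37) = -17.2953°
wrap1 = π − 2β = 214.5907°
wrap2 = π + 2β = 145.4093°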